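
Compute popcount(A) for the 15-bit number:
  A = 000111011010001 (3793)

000111011010001
1-bits at positions (from bit 0 = LSB): 0, 4, 6, 7, 9, 10, 11
Count = 7

Answer: 7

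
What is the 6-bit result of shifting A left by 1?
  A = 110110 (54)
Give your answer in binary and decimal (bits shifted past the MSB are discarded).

Shift left by 1: drop the top 1 bit(s), append 1 zero(s) on the right.
  110110  ->  discard [1], keep [10110], append 0
= 101100

Answer: 101100 (44)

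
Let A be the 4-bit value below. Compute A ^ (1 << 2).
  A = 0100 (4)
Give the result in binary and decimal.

Mask = 1 << 2 = 0100
Bit 2 of A is 1; XOR with the mask flips it to 0.
  0100
^ 0100
------
  0000

Answer: 0000 (0)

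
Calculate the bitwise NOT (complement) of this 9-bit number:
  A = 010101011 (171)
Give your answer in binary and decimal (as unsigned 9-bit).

Flip each bit (0->1, 1->0):
  010101011
  101010100

Answer: 101010100 (340)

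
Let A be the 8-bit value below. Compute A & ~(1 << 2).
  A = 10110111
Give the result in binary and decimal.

Mask = ~(1 << 2) = 11111011
Bit 2 of A is 1, so AND-ing with the mask clears it to 0.
  10110111
& 11111011
----------
  10110011

Answer: 10110011 (179)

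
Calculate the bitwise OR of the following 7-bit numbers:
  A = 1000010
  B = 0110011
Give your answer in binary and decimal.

Apply | to each column (1 where either bit is 1):
  1000010
| 0110011
---------
  1110011

Answer: 1110011 (115)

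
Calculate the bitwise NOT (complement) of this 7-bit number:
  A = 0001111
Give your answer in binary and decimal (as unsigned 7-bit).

Flip each bit (0->1, 1->0):
  0001111
  1110000

Answer: 1110000 (112)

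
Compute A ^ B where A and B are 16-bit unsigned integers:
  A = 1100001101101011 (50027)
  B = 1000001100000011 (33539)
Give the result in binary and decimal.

Apply ^ to each column (1 where bits differ):
  1100001101101011
^ 1000001100000011
------------------
  0100000001101000

Answer: 0100000001101000 (16488)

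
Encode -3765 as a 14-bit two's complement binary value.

1. Binary of +3765:  00111010110101
2. Invert bits:     11000101001010
3. Add 1:           11000101001011

Answer: 11000101001011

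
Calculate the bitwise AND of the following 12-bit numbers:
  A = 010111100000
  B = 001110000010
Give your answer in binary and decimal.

Apply & to each column (1 only where both bits are 1):
  010111100000
& 001110000010
--------------
  000110000000

Answer: 000110000000 (384)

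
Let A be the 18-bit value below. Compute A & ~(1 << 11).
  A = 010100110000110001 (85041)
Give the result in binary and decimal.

Mask = ~(1 << 11) = 111111011111111111
Bit 11 of A is 1, so AND-ing with the mask clears it to 0.
  010100110000110001
& 111111011111111111
--------------------
  010100010000110001

Answer: 010100010000110001 (82993)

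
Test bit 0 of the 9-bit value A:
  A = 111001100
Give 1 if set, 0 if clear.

Bit 0 is the 1st from the right.
  111001100
          ^
That bit is 0.

Answer: 0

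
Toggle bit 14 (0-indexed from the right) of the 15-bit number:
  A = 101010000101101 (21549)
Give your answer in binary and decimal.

Mask = 1 << 14 = 100000000000000
Bit 14 of A is 1; XOR with the mask flips it to 0.
  101010000101101
^ 100000000000000
-----------------
  001010000101101

Answer: 001010000101101 (5165)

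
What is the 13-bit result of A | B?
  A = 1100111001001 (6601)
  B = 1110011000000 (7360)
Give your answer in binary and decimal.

Apply | to each column (1 where either bit is 1):
  1100111001001
| 1110011000000
---------------
  1110111001001

Answer: 1110111001001 (7625)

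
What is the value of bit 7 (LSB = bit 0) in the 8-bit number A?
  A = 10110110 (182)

Bit 7 is the 8th from the right.
  10110110
  ^
That bit is 1.

Answer: 1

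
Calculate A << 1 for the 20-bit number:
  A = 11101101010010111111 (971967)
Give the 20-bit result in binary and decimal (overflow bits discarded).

Shift left by 1: drop the top 1 bit(s), append 1 zero(s) on the right.
  11101101010010111111  ->  discard [1], keep [1101101010010111111], append 0
= 11011010100101111110

Answer: 11011010100101111110 (895358)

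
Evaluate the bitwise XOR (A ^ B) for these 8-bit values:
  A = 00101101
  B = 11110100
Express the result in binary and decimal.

Apply ^ to each column (1 where bits differ):
  00101101
^ 11110100
----------
  11011001

Answer: 11011001 (217)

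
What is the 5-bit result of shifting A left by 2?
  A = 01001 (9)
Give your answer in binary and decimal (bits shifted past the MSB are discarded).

Shift left by 2: drop the top 2 bit(s), append 2 zero(s) on the right.
  01001  ->  discard [01], keep [001], append 00
= 00100

Answer: 00100 (4)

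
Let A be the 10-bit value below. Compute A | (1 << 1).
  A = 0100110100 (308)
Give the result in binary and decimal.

Mask = 1 << 1 = 0000000010
Bit 1 of A is 0, so OR-ing with the mask flips it to 1.
  0100110100
| 0000000010
------------
  0100110110

Answer: 0100110110 (310)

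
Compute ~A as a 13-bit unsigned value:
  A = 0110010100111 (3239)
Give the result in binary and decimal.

Flip each bit (0->1, 1->0):
  0110010100111
  1001101011000

Answer: 1001101011000 (4952)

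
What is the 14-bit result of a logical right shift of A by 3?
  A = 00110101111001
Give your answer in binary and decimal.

Logical shift right by 3: drop the bottom 3 bit(s), prepend 3 zero(s) on the left.
  00110101111001  ->  keep [00110101111], discard [001], prepend 000
= 00000110101111

Answer: 00000110101111 (431)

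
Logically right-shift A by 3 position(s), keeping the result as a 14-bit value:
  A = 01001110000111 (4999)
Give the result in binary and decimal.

Logical shift right by 3: drop the bottom 3 bit(s), prepend 3 zero(s) on the left.
  01001110000111  ->  keep [01001110000], discard [111], prepend 000
= 00001001110000

Answer: 00001001110000 (624)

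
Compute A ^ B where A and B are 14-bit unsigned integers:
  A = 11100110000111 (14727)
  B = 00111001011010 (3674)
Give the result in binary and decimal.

Apply ^ to each column (1 where bits differ):
  11100110000111
^ 00111001011010
----------------
  11011111011101

Answer: 11011111011101 (14301)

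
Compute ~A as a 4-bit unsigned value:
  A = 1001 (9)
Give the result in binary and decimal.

Flip each bit (0->1, 1->0):
  1001
  0110

Answer: 0110 (6)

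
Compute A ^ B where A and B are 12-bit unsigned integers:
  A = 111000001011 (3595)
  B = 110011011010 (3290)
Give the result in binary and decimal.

Apply ^ to each column (1 where bits differ):
  111000001011
^ 110011011010
--------------
  001011010001

Answer: 001011010001 (721)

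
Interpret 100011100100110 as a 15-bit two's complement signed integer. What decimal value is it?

MSB is 1, so the value is negative. Find the magnitude:
1. Invert bits:  011100011011001
2. Add 1:        011100011011010  = 14554
3. Apply sign:   -14554

Answer: -14554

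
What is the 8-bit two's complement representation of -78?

1. Binary of +78:  01001110
2. Invert bits:     10110001
3. Add 1:           10110010

Answer: 10110010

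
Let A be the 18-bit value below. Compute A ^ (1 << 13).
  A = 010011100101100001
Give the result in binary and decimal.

Mask = 1 << 13 = 000010000000000000
Bit 13 of A is 1; XOR with the mask flips it to 0.
  010011100101100001
^ 000010000000000000
--------------------
  010001100101100001

Answer: 010001100101100001 (72033)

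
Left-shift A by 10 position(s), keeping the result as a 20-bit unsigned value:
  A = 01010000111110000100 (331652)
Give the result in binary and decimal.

Shift left by 10: drop the top 10 bit(s), append 10 zero(s) on the right.
  01010000111110000100  ->  discard [0101000011], keep [1110000100], append 0000000000
= 11100001000000000000

Answer: 11100001000000000000 (921600)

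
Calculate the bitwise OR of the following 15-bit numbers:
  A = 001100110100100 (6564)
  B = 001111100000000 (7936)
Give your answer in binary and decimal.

Apply | to each column (1 where either bit is 1):
  001100110100100
| 001111100000000
-----------------
  001111110100100

Answer: 001111110100100 (8100)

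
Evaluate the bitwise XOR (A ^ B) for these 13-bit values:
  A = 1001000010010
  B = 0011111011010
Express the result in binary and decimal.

Apply ^ to each column (1 where bits differ):
  1001000010010
^ 0011111011010
---------------
  1010111001000

Answer: 1010111001000 (5576)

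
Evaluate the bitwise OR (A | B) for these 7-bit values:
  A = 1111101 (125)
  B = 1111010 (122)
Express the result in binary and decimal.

Apply | to each column (1 where either bit is 1):
  1111101
| 1111010
---------
  1111111

Answer: 1111111 (127)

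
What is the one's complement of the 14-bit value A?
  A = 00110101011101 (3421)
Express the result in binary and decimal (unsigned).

Flip each bit (0->1, 1->0):
  00110101011101
  11001010100010

Answer: 11001010100010 (12962)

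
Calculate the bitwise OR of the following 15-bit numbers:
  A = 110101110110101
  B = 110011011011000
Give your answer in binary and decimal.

Apply | to each column (1 where either bit is 1):
  110101110110101
| 110011011011000
-----------------
  110111111111101

Answer: 110111111111101 (28669)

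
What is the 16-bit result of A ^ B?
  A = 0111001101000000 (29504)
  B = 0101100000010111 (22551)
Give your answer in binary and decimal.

Apply ^ to each column (1 where bits differ):
  0111001101000000
^ 0101100000010111
------------------
  0010101101010111

Answer: 0010101101010111 (11095)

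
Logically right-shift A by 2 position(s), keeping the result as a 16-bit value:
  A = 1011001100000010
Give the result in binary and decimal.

Logical shift right by 2: drop the bottom 2 bit(s), prepend 2 zero(s) on the left.
  1011001100000010  ->  keep [10110011000000], discard [10], prepend 00
= 0010110011000000

Answer: 0010110011000000 (11456)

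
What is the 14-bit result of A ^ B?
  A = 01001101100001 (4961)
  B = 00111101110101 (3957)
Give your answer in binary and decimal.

Apply ^ to each column (1 where bits differ):
  01001101100001
^ 00111101110101
----------------
  01110000010100

Answer: 01110000010100 (7188)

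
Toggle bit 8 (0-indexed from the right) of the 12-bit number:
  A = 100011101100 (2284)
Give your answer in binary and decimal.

Mask = 1 << 8 = 000100000000
Bit 8 of A is 0; XOR with the mask flips it to 1.
  100011101100
^ 000100000000
--------------
  100111101100

Answer: 100111101100 (2540)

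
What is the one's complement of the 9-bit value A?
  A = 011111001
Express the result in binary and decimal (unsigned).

Flip each bit (0->1, 1->0):
  011111001
  100000110

Answer: 100000110 (262)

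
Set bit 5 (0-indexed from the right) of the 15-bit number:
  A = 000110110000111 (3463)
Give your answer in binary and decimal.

Mask = 1 << 5 = 000000000100000
Bit 5 of A is 0, so OR-ing with the mask flips it to 1.
  000110110000111
| 000000000100000
-----------------
  000110110100111

Answer: 000110110100111 (3495)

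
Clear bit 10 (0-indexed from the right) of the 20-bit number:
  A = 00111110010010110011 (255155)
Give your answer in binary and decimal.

Mask = ~(1 << 10) = 11111111101111111111
Bit 10 of A is 1, so AND-ing with the mask clears it to 0.
  00111110010010110011
& 11111111101111111111
----------------------
  00111110000010110011

Answer: 00111110000010110011 (254131)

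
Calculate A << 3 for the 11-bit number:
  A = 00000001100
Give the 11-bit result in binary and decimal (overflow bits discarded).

Shift left by 3: drop the top 3 bit(s), append 3 zero(s) on the right.
  00000001100  ->  discard [000], keep [00001100], append 000
= 00001100000

Answer: 00001100000 (96)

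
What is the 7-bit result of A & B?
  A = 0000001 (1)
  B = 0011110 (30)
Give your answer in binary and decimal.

Apply & to each column (1 only where both bits are 1):
  0000001
& 0011110
---------
  0000000

Answer: 0000000 (0)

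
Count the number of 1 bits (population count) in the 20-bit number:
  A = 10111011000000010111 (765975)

10111011000000010111
1-bits at positions (from bit 0 = LSB): 0, 1, 2, 4, 12, 13, 15, 16, 17, 19
Count = 10

Answer: 10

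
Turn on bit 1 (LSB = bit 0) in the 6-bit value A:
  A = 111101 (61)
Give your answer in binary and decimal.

Mask = 1 << 1 = 000010
Bit 1 of A is 0, so OR-ing with the mask flips it to 1.
  111101
| 000010
--------
  111111

Answer: 111111 (63)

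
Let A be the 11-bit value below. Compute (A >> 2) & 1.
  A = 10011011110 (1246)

Bit 2 is the 3rd from the right.
  10011011110
          ^
That bit is 1.

Answer: 1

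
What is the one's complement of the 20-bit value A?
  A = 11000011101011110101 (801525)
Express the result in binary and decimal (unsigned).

Flip each bit (0->1, 1->0):
  11000011101011110101
  00111100010100001010

Answer: 00111100010100001010 (247050)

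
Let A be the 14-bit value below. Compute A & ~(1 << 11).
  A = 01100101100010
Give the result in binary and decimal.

Mask = ~(1 << 11) = 11011111111111
Bit 11 of A is 1, so AND-ing with the mask clears it to 0.
  01100101100010
& 11011111111111
----------------
  01000101100010

Answer: 01000101100010 (4450)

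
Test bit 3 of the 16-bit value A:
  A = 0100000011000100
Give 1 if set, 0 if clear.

Bit 3 is the 4th from the right.
  0100000011000100
              ^
That bit is 0.

Answer: 0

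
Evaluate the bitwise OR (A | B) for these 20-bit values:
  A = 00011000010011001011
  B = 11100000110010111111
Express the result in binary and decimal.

Apply | to each column (1 where either bit is 1):
  00011000010011001011
| 11100000110010111111
----------------------
  11111000110011111111

Answer: 11111000110011111111 (1019135)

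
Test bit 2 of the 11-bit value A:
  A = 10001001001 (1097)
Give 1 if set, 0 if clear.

Bit 2 is the 3rd from the right.
  10001001001
          ^
That bit is 0.

Answer: 0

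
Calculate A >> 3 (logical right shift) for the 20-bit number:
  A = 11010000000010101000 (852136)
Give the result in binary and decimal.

Logical shift right by 3: drop the bottom 3 bit(s), prepend 3 zero(s) on the left.
  11010000000010101000  ->  keep [11010000000010101], discard [000], prepend 000
= 00011010000000010101

Answer: 00011010000000010101 (106517)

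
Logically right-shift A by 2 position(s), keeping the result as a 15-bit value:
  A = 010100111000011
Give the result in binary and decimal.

Logical shift right by 2: drop the bottom 2 bit(s), prepend 2 zero(s) on the left.
  010100111000011  ->  keep [0101001110000], discard [11], prepend 00
= 000101001110000

Answer: 000101001110000 (2672)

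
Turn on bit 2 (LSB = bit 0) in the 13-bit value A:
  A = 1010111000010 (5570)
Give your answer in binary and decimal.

Mask = 1 << 2 = 0000000000100
Bit 2 of A is 0, so OR-ing with the mask flips it to 1.
  1010111000010
| 0000000000100
---------------
  1010111000110

Answer: 1010111000110 (5574)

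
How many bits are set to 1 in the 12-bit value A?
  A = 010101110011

010101110011
1-bits at positions (from bit 0 = LSB): 0, 1, 4, 5, 6, 8, 10
Count = 7

Answer: 7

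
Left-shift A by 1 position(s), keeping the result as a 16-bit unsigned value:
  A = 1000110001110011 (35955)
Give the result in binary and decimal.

Shift left by 1: drop the top 1 bit(s), append 1 zero(s) on the right.
  1000110001110011  ->  discard [1], keep [000110001110011], append 0
= 0001100011100110

Answer: 0001100011100110 (6374)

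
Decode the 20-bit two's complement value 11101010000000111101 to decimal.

MSB is 1, so the value is negative. Find the magnitude:
1. Invert bits:  00010101111111000010
2. Add 1:        00010101111111000011  = 90051
3. Apply sign:   -90051

Answer: -90051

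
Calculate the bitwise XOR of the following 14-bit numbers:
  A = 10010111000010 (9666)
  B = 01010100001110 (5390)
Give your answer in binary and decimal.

Apply ^ to each column (1 where bits differ):
  10010111000010
^ 01010100001110
----------------
  11000011001100

Answer: 11000011001100 (12492)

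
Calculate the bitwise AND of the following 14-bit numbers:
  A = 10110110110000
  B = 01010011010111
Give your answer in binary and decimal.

Apply & to each column (1 only where both bits are 1):
  10110110110000
& 01010011010111
----------------
  00010010010000

Answer: 00010010010000 (1168)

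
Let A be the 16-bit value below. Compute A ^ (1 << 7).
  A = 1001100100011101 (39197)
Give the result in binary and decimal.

Mask = 1 << 7 = 0000000010000000
Bit 7 of A is 0; XOR with the mask flips it to 1.
  1001100100011101
^ 0000000010000000
------------------
  1001100110011101

Answer: 1001100110011101 (39325)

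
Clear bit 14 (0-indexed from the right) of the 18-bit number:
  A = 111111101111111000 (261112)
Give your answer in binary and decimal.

Mask = ~(1 << 14) = 111011111111111111
Bit 14 of A is 1, so AND-ing with the mask clears it to 0.
  111111101111111000
& 111011111111111111
--------------------
  111011101111111000

Answer: 111011101111111000 (244728)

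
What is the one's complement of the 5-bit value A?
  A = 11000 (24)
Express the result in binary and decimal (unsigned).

Flip each bit (0->1, 1->0):
  11000
  00111

Answer: 00111 (7)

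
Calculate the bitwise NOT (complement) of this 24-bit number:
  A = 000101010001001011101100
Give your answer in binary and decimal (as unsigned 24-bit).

Flip each bit (0->1, 1->0):
  000101010001001011101100
  111010101110110100010011

Answer: 111010101110110100010011 (15396115)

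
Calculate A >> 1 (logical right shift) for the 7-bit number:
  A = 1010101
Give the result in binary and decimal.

Logical shift right by 1: drop the bottom 1 bit(s), prepend 1 zero(s) on the left.
  1010101  ->  keep [101010], discard [1], prepend 0
= 0101010

Answer: 0101010 (42)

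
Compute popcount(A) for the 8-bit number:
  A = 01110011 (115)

01110011
1-bits at positions (from bit 0 = LSB): 0, 1, 4, 5, 6
Count = 5

Answer: 5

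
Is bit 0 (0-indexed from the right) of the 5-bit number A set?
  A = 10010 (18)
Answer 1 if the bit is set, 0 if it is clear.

Bit 0 is the 1st from the right.
  10010
      ^
That bit is 0.

Answer: 0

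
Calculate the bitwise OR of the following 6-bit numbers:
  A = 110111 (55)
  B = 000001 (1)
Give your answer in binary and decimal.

Apply | to each column (1 where either bit is 1):
  110111
| 000001
--------
  110111

Answer: 110111 (55)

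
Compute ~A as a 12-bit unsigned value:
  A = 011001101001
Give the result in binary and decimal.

Flip each bit (0->1, 1->0):
  011001101001
  100110010110

Answer: 100110010110 (2454)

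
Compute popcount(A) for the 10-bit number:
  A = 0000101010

0000101010
1-bits at positions (from bit 0 = LSB): 1, 3, 5
Count = 3

Answer: 3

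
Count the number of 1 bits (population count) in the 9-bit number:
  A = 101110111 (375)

101110111
1-bits at positions (from bit 0 = LSB): 0, 1, 2, 4, 5, 6, 8
Count = 7

Answer: 7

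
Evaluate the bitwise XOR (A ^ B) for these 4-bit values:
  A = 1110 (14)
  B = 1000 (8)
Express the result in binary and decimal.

Apply ^ to each column (1 where bits differ):
  1110
^ 1000
------
  0110

Answer: 0110 (6)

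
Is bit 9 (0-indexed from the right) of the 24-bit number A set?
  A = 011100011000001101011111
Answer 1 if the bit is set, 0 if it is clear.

Bit 9 is the 10th from the right.
  011100011000001101011111
                ^
That bit is 1.

Answer: 1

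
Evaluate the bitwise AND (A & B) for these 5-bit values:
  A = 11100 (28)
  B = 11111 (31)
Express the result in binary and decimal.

Apply & to each column (1 only where both bits are 1):
  11100
& 11111
-------
  11100

Answer: 11100 (28)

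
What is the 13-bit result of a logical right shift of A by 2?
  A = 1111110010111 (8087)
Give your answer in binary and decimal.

Logical shift right by 2: drop the bottom 2 bit(s), prepend 2 zero(s) on the left.
  1111110010111  ->  keep [11111100101], discard [11], prepend 00
= 0011111100101

Answer: 0011111100101 (2021)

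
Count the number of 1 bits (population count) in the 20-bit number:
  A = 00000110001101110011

00000110001101110011
1-bits at positions (from bit 0 = LSB): 0, 1, 4, 5, 6, 8, 9, 13, 14
Count = 9

Answer: 9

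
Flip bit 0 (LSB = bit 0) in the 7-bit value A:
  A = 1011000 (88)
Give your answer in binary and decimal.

Mask = 1 << 0 = 0000001
Bit 0 of A is 0; XOR with the mask flips it to 1.
  1011000
^ 0000001
---------
  1011001

Answer: 1011001 (89)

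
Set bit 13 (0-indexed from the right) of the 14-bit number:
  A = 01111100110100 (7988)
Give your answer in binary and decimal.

Mask = 1 << 13 = 10000000000000
Bit 13 of A is 0, so OR-ing with the mask flips it to 1.
  01111100110100
| 10000000000000
----------------
  11111100110100

Answer: 11111100110100 (16180)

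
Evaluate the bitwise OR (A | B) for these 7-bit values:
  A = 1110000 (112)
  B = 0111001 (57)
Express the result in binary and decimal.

Apply | to each column (1 where either bit is 1):
  1110000
| 0111001
---------
  1111001

Answer: 1111001 (121)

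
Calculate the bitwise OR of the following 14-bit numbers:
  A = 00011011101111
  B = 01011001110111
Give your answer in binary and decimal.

Apply | to each column (1 where either bit is 1):
  00011011101111
| 01011001110111
----------------
  01011011111111

Answer: 01011011111111 (5887)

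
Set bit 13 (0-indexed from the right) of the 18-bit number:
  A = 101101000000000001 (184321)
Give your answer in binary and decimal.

Mask = 1 << 13 = 000010000000000000
Bit 13 of A is 0, so OR-ing with the mask flips it to 1.
  101101000000000001
| 000010000000000000
--------------------
  101111000000000001

Answer: 101111000000000001 (192513)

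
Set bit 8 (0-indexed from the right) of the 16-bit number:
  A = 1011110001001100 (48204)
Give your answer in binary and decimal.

Mask = 1 << 8 = 0000000100000000
Bit 8 of A is 0, so OR-ing with the mask flips it to 1.
  1011110001001100
| 0000000100000000
------------------
  1011110101001100

Answer: 1011110101001100 (48460)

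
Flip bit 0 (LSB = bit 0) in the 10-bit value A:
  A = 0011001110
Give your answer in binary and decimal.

Mask = 1 << 0 = 0000000001
Bit 0 of A is 0; XOR with the mask flips it to 1.
  0011001110
^ 0000000001
------------
  0011001111

Answer: 0011001111 (207)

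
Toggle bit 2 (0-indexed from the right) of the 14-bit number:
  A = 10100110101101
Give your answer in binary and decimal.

Mask = 1 << 2 = 00000000000100
Bit 2 of A is 1; XOR with the mask flips it to 0.
  10100110101101
^ 00000000000100
----------------
  10100110101001

Answer: 10100110101001 (10665)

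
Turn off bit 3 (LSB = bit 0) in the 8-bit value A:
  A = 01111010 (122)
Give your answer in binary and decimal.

Mask = ~(1 << 3) = 11110111
Bit 3 of A is 1, so AND-ing with the mask clears it to 0.
  01111010
& 11110111
----------
  01110010

Answer: 01110010 (114)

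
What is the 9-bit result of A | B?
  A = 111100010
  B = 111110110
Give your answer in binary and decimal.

Apply | to each column (1 where either bit is 1):
  111100010
| 111110110
-----------
  111110110

Answer: 111110110 (502)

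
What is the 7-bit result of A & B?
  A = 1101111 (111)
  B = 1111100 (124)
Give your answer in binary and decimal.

Apply & to each column (1 only where both bits are 1):
  1101111
& 1111100
---------
  1101100

Answer: 1101100 (108)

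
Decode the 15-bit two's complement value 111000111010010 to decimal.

MSB is 1, so the value is negative. Find the magnitude:
1. Invert bits:  000111000101101
2. Add 1:        000111000101110  = 3630
3. Apply sign:   -3630

Answer: -3630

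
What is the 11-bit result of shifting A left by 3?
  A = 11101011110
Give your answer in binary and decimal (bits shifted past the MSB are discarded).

Shift left by 3: drop the top 3 bit(s), append 3 zero(s) on the right.
  11101011110  ->  discard [111], keep [01011110], append 000
= 01011110000

Answer: 01011110000 (752)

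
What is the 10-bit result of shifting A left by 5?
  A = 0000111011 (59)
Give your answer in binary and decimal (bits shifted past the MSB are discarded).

Shift left by 5: drop the top 5 bit(s), append 5 zero(s) on the right.
  0000111011  ->  discard [00001], keep [11011], append 00000
= 1101100000

Answer: 1101100000 (864)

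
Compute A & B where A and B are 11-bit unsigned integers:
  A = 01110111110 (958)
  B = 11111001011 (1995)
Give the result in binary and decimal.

Apply & to each column (1 only where both bits are 1):
  01110111110
& 11111001011
-------------
  01110001010

Answer: 01110001010 (906)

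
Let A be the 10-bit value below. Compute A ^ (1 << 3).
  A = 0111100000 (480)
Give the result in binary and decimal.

Mask = 1 << 3 = 0000001000
Bit 3 of A is 0; XOR with the mask flips it to 1.
  0111100000
^ 0000001000
------------
  0111101000

Answer: 0111101000 (488)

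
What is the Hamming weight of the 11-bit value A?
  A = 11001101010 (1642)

11001101010
1-bits at positions (from bit 0 = LSB): 1, 3, 5, 6, 9, 10
Count = 6

Answer: 6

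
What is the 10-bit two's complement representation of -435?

1. Binary of +435:  0110110011
2. Invert bits:     1001001100
3. Add 1:           1001001101

Answer: 1001001101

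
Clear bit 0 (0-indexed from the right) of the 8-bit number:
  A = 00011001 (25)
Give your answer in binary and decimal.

Mask = ~(1 << 0) = 11111110
Bit 0 of A is 1, so AND-ing with the mask clears it to 0.
  00011001
& 11111110
----------
  00011000

Answer: 00011000 (24)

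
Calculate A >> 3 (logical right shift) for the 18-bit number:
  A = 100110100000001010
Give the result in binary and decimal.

Logical shift right by 3: drop the bottom 3 bit(s), prepend 3 zero(s) on the left.
  100110100000001010  ->  keep [100110100000001], discard [010], prepend 000
= 000100110100000001

Answer: 000100110100000001 (19713)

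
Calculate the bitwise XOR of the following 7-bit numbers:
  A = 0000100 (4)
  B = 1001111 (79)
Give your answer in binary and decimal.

Apply ^ to each column (1 where bits differ):
  0000100
^ 1001111
---------
  1001011

Answer: 1001011 (75)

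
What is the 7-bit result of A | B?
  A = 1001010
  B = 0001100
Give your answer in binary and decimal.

Apply | to each column (1 where either bit is 1):
  1001010
| 0001100
---------
  1001110

Answer: 1001110 (78)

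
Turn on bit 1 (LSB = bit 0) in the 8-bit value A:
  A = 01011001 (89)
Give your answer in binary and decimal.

Mask = 1 << 1 = 00000010
Bit 1 of A is 0, so OR-ing with the mask flips it to 1.
  01011001
| 00000010
----------
  01011011

Answer: 01011011 (91)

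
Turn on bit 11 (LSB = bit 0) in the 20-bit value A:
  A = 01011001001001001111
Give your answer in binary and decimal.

Mask = 1 << 11 = 00000000100000000000
Bit 11 of A is 0, so OR-ing with the mask flips it to 1.
  01011001001001001111
| 00000000100000000000
----------------------
  01011001101001001111

Answer: 01011001101001001111 (367183)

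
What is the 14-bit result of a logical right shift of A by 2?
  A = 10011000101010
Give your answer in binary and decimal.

Logical shift right by 2: drop the bottom 2 bit(s), prepend 2 zero(s) on the left.
  10011000101010  ->  keep [100110001010], discard [10], prepend 00
= 00100110001010

Answer: 00100110001010 (2442)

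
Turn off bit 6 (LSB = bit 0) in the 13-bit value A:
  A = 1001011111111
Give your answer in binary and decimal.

Mask = ~(1 << 6) = 1111110111111
Bit 6 of A is 1, so AND-ing with the mask clears it to 0.
  1001011111111
& 1111110111111
---------------
  1001010111111

Answer: 1001010111111 (4799)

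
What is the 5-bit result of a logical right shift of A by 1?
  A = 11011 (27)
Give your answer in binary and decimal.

Logical shift right by 1: drop the bottom 1 bit(s), prepend 1 zero(s) on the left.
  11011  ->  keep [1101], discard [1], prepend 0
= 01101

Answer: 01101 (13)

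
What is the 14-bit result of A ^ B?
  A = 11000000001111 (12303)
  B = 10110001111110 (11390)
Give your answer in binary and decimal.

Apply ^ to each column (1 where bits differ):
  11000000001111
^ 10110001111110
----------------
  01110001110001

Answer: 01110001110001 (7281)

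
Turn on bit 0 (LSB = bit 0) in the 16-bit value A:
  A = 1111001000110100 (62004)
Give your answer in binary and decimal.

Mask = 1 << 0 = 0000000000000001
Bit 0 of A is 0, so OR-ing with the mask flips it to 1.
  1111001000110100
| 0000000000000001
------------------
  1111001000110101

Answer: 1111001000110101 (62005)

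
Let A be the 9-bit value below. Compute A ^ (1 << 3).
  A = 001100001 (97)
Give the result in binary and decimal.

Mask = 1 << 3 = 000001000
Bit 3 of A is 0; XOR with the mask flips it to 1.
  001100001
^ 000001000
-----------
  001101001

Answer: 001101001 (105)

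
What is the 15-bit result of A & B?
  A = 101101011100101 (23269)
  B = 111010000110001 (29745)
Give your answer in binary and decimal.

Apply & to each column (1 only where both bits are 1):
  101101011100101
& 111010000110001
-----------------
  101000000100001

Answer: 101000000100001 (20513)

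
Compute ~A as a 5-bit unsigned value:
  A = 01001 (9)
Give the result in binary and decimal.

Flip each bit (0->1, 1->0):
  01001
  10110

Answer: 10110 (22)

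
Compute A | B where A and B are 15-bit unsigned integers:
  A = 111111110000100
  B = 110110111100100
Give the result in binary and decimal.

Apply | to each column (1 where either bit is 1):
  111111110000100
| 110110111100100
-----------------
  111111111100100

Answer: 111111111100100 (32740)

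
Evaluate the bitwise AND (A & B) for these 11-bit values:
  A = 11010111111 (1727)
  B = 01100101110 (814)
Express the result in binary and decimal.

Apply & to each column (1 only where both bits are 1):
  11010111111
& 01100101110
-------------
  01000101110

Answer: 01000101110 (558)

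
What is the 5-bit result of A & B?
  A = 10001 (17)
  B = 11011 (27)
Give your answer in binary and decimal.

Apply & to each column (1 only where both bits are 1):
  10001
& 11011
-------
  10001

Answer: 10001 (17)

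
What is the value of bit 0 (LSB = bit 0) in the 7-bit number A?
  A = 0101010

Bit 0 is the 1st from the right.
  0101010
        ^
That bit is 0.

Answer: 0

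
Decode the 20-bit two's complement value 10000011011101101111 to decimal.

MSB is 1, so the value is negative. Find the magnitude:
1. Invert bits:  01111100100010010000
2. Add 1:        01111100100010010001  = 510097
3. Apply sign:   -510097

Answer: -510097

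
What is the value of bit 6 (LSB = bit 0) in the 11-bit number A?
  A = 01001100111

Bit 6 is the 7th from the right.
  01001100111
      ^
That bit is 1.

Answer: 1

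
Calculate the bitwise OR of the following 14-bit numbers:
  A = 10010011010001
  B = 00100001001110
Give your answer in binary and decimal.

Apply | to each column (1 where either bit is 1):
  10010011010001
| 00100001001110
----------------
  10110011011111

Answer: 10110011011111 (11487)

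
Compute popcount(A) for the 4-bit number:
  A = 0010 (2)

0010
1-bits at positions (from bit 0 = LSB): 1
Count = 1

Answer: 1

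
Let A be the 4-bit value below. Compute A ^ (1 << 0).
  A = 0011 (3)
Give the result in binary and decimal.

Mask = 1 << 0 = 0001
Bit 0 of A is 1; XOR with the mask flips it to 0.
  0011
^ 0001
------
  0010

Answer: 0010 (2)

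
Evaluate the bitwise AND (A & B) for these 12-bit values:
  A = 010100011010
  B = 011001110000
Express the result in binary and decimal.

Apply & to each column (1 only where both bits are 1):
  010100011010
& 011001110000
--------------
  010000010000

Answer: 010000010000 (1040)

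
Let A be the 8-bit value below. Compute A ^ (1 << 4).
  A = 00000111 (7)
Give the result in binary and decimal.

Mask = 1 << 4 = 00010000
Bit 4 of A is 0; XOR with the mask flips it to 1.
  00000111
^ 00010000
----------
  00010111

Answer: 00010111 (23)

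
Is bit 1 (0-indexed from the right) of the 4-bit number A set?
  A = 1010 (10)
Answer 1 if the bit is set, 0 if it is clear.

Bit 1 is the 2nd from the right.
  1010
    ^
That bit is 1.

Answer: 1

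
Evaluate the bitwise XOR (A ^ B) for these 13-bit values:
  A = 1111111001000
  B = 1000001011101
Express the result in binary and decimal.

Apply ^ to each column (1 where bits differ):
  1111111001000
^ 1000001011101
---------------
  0111110010101

Answer: 0111110010101 (3989)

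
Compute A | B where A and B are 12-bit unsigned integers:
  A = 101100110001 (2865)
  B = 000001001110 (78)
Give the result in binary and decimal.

Apply | to each column (1 where either bit is 1):
  101100110001
| 000001001110
--------------
  101101111111

Answer: 101101111111 (2943)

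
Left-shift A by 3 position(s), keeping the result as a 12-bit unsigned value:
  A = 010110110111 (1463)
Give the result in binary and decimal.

Shift left by 3: drop the top 3 bit(s), append 3 zero(s) on the right.
  010110110111  ->  discard [010], keep [110110111], append 000
= 110110111000

Answer: 110110111000 (3512)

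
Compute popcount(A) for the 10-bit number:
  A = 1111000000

1111000000
1-bits at positions (from bit 0 = LSB): 6, 7, 8, 9
Count = 4

Answer: 4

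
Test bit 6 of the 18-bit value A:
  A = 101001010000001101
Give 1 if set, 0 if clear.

Bit 6 is the 7th from the right.
  101001010000001101
             ^
That bit is 0.

Answer: 0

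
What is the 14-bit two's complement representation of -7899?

1. Binary of +7899:  01111011011011
2. Invert bits:     10000100100100
3. Add 1:           10000100100101

Answer: 10000100100101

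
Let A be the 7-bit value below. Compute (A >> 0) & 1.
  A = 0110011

Bit 0 is the 1st from the right.
  0110011
        ^
That bit is 1.

Answer: 1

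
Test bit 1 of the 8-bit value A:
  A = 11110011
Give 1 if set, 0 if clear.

Bit 1 is the 2nd from the right.
  11110011
        ^
That bit is 1.

Answer: 1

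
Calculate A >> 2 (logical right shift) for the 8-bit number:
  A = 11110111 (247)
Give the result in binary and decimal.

Logical shift right by 2: drop the bottom 2 bit(s), prepend 2 zero(s) on the left.
  11110111  ->  keep [111101], discard [11], prepend 00
= 00111101

Answer: 00111101 (61)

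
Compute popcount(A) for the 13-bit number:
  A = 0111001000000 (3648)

0111001000000
1-bits at positions (from bit 0 = LSB): 6, 9, 10, 11
Count = 4

Answer: 4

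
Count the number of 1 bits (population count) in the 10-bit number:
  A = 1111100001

1111100001
1-bits at positions (from bit 0 = LSB): 0, 5, 6, 7, 8, 9
Count = 6

Answer: 6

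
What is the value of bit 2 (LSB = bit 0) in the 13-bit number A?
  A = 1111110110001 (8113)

Bit 2 is the 3rd from the right.
  1111110110001
            ^
That bit is 0.

Answer: 0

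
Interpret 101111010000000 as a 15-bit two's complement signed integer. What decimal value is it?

MSB is 1, so the value is negative. Find the magnitude:
1. Invert bits:  010000101111111
2. Add 1:        010000110000000  = 8576
3. Apply sign:   -8576

Answer: -8576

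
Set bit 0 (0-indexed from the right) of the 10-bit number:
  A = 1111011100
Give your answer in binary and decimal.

Mask = 1 << 0 = 0000000001
Bit 0 of A is 0, so OR-ing with the mask flips it to 1.
  1111011100
| 0000000001
------------
  1111011101

Answer: 1111011101 (989)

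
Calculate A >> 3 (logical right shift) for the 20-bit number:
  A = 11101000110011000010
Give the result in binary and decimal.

Logical shift right by 3: drop the bottom 3 bit(s), prepend 3 zero(s) on the left.
  11101000110011000010  ->  keep [11101000110011000], discard [010], prepend 000
= 00011101000110011000

Answer: 00011101000110011000 (119192)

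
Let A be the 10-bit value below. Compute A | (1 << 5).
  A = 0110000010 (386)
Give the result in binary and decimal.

Mask = 1 << 5 = 0000100000
Bit 5 of A is 0, so OR-ing with the mask flips it to 1.
  0110000010
| 0000100000
------------
  0110100010

Answer: 0110100010 (418)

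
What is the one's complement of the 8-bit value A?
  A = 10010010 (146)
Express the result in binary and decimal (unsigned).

Flip each bit (0->1, 1->0):
  10010010
  01101101

Answer: 01101101 (109)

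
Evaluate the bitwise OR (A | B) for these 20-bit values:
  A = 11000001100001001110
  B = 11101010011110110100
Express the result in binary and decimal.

Apply | to each column (1 where either bit is 1):
  11000001100001001110
| 11101010011110110100
----------------------
  11101011111111111110

Answer: 11101011111111111110 (966654)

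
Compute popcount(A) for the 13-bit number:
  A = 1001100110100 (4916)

1001100110100
1-bits at positions (from bit 0 = LSB): 2, 4, 5, 8, 9, 12
Count = 6

Answer: 6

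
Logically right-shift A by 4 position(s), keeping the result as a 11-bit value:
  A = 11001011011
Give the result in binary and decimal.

Logical shift right by 4: drop the bottom 4 bit(s), prepend 4 zero(s) on the left.
  11001011011  ->  keep [1100101], discard [1011], prepend 0000
= 00001100101

Answer: 00001100101 (101)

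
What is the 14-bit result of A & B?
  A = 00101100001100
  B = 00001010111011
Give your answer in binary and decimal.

Apply & to each column (1 only where both bits are 1):
  00101100001100
& 00001010111011
----------------
  00001000001000

Answer: 00001000001000 (520)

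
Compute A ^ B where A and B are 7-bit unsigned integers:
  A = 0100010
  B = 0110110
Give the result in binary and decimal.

Apply ^ to each column (1 where bits differ):
  0100010
^ 0110110
---------
  0010100

Answer: 0010100 (20)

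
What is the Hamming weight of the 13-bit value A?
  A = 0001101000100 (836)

0001101000100
1-bits at positions (from bit 0 = LSB): 2, 6, 8, 9
Count = 4

Answer: 4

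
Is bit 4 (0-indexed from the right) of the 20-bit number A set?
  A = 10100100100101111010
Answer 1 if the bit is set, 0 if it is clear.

Bit 4 is the 5th from the right.
  10100100100101111010
                 ^
That bit is 1.

Answer: 1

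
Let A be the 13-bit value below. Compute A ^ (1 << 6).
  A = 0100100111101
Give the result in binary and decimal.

Mask = 1 << 6 = 0000001000000
Bit 6 of A is 0; XOR with the mask flips it to 1.
  0100100111101
^ 0000001000000
---------------
  0100101111101

Answer: 0100101111101 (2429)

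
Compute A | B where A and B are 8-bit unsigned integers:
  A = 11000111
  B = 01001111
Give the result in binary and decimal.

Apply | to each column (1 where either bit is 1):
  11000111
| 01001111
----------
  11001111

Answer: 11001111 (207)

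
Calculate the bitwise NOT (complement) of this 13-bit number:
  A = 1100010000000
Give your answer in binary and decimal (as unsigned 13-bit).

Flip each bit (0->1, 1->0):
  1100010000000
  0011101111111

Answer: 0011101111111 (1919)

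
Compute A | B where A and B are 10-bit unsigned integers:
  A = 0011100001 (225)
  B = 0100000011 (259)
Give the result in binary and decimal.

Apply | to each column (1 where either bit is 1):
  0011100001
| 0100000011
------------
  0111100011

Answer: 0111100011 (483)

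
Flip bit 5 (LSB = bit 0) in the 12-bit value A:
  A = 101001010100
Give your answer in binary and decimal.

Mask = 1 << 5 = 000000100000
Bit 5 of A is 0; XOR with the mask flips it to 1.
  101001010100
^ 000000100000
--------------
  101001110100

Answer: 101001110100 (2676)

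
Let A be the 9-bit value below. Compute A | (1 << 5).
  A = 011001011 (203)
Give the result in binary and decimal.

Mask = 1 << 5 = 000100000
Bit 5 of A is 0, so OR-ing with the mask flips it to 1.
  011001011
| 000100000
-----------
  011101011

Answer: 011101011 (235)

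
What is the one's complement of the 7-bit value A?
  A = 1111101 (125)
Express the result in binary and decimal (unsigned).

Flip each bit (0->1, 1->0):
  1111101
  0000010

Answer: 0000010 (2)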